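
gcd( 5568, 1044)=348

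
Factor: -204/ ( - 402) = 2^1*17^1 * 67^(-1)  =  34/67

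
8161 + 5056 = 13217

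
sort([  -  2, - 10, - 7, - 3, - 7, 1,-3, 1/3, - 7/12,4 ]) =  [ - 10, - 7,  -  7,  -  3, - 3,-2,-7/12, 1/3 , 1, 4] 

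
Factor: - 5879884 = -2^2*331^1*4441^1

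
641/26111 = 641/26111=0.02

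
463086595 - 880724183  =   - 417637588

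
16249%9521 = 6728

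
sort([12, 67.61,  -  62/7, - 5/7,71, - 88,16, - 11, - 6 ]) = [ - 88, - 11, - 62/7,- 6,- 5/7,12 , 16,67.61, 71]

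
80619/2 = 40309 + 1/2 = 40309.50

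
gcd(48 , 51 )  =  3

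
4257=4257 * 1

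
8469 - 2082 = 6387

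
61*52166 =3182126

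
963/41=23 + 20/41 = 23.49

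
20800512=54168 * 384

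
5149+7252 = 12401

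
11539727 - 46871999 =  -35332272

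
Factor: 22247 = 22247^1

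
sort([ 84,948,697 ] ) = [ 84, 697,948]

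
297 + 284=581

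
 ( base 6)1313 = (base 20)gd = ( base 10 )333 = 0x14d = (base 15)173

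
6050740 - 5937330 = 113410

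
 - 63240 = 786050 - 849290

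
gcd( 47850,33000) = 1650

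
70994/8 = 35497/4 = 8874.25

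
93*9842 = 915306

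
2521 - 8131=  - 5610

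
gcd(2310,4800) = 30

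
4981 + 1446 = 6427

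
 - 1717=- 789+  -  928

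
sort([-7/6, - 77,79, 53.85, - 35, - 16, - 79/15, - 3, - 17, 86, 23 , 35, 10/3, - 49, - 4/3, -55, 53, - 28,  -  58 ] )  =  [ - 77, - 58,-55,  -  49,-35,-28,-17,-16,  -  79/15, - 3,-4/3 , - 7/6, 10/3, 23, 35, 53,53.85, 79 , 86]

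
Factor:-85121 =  - 85121^1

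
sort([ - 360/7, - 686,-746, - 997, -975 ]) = [- 997,-975, - 746, - 686, - 360/7]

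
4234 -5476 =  - 1242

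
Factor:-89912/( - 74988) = 2^1*3^(- 2 ) * 2083^( - 1 )* 11239^1 = 22478/18747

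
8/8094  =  4/4047 = 0.00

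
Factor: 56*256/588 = 2^9*3^( - 1 )*7^( - 1) = 512/21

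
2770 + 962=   3732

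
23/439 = 23/439 =0.05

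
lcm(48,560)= 1680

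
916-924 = - 8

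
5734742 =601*9542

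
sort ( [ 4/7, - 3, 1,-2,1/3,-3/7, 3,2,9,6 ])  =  [ - 3, - 2, - 3/7,  1/3, 4/7,1, 2, 3, 6, 9 ]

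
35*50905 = 1781675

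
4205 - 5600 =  - 1395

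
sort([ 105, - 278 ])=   [-278, 105 ]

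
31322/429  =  31322/429= 73.01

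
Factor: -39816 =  - 2^3* 3^2*7^1 * 79^1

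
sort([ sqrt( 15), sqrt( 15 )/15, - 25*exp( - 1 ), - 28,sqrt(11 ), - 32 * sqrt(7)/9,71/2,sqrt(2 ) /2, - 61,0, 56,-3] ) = [ - 61, - 28, - 32* sqrt( 7 ) /9, - 25 * exp( - 1), - 3, 0,  sqrt (15 )/15,sqrt( 2 )/2, sqrt ( 11), sqrt(15 ), 71/2, 56]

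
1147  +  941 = 2088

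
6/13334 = 3/6667 = 0.00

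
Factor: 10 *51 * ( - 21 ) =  - 2^1 * 3^2*5^1  *  7^1*17^1=- 10710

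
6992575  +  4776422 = 11768997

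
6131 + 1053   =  7184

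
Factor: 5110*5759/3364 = 2^( - 1)*5^1*7^1*13^1*29^( - 2 )*73^1*443^1= 14714245/1682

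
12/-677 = -1 + 665/677   =  - 0.02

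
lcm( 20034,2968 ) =80136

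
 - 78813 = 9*( - 8757 )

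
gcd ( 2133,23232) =3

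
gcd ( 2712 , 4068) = 1356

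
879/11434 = 879/11434  =  0.08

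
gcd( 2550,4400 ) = 50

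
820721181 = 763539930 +57181251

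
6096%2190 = 1716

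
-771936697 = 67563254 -839499951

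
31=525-494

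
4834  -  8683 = -3849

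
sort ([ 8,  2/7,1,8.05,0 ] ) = [ 0, 2/7,  1,8, 8.05 ] 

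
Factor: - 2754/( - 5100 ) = 2^ ( - 1 ) * 3^3 * 5^(-2 )=27/50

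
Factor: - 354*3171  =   - 1122534 = -  2^1*3^2*7^1*59^1*151^1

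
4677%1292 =801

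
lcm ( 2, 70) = 70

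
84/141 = 28/47 = 0.60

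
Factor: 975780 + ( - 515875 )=5^1 * 59^1 * 1559^1 =459905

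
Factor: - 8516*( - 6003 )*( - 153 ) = -2^2*3^4*17^1*23^1*29^1*2129^1 = -7821596844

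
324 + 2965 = 3289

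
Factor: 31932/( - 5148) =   -  887/143= - 11^( - 1)*13^( - 1 )*887^1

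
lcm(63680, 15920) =63680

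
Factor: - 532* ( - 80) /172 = 2^4 *5^1 * 7^1*19^1*43^(-1 )= 10640/43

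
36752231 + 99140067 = 135892298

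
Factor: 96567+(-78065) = 18502 = 2^1 *11^1*29^2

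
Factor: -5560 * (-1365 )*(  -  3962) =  - 2^4*3^1*5^2*7^2*13^1*139^1*283^1 = - 30069202800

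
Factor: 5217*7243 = 3^1*37^1*47^1*7243^1 = 37786731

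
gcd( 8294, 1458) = 2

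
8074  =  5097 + 2977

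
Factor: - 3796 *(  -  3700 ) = 14045200 = 2^4* 5^2*13^1 *37^1*73^1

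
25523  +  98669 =124192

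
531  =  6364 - 5833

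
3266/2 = 1633 = 1633.00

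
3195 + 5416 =8611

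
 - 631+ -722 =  - 1353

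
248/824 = 31/103 = 0.30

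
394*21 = 8274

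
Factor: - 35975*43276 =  - 2^2*5^2 * 31^1* 349^1* 1439^1=- 1556854100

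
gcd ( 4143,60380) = 1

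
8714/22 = 4357/11 = 396.09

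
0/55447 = 0 = 0.00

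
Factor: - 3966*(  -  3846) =15253236=   2^2*3^2*641^1*661^1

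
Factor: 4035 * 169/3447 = 227305/1149 =3^(-1 ) * 5^1 * 13^2 *269^1*383^( - 1) 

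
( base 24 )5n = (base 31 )4J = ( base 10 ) 143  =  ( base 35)43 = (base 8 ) 217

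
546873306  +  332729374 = 879602680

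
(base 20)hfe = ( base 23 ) DA7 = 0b1101111001010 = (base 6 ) 52534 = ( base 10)7114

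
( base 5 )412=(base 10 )107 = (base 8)153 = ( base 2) 1101011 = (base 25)47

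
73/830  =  73/830 = 0.09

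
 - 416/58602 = - 208/29301 = -0.01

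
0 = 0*608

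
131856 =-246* ( - 536 )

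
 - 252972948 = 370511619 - 623484567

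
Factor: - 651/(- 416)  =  2^( - 5) *3^1*7^1*13^( - 1)*31^1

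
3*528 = 1584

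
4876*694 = 3383944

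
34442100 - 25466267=8975833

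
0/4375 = 0 = 0.00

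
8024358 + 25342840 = 33367198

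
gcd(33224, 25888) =8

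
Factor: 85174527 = 3^1*1109^1*25601^1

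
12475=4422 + 8053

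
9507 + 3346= 12853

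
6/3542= 3/1771  =  0.00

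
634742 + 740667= 1375409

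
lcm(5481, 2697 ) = 169911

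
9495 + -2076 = 7419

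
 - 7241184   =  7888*(-918 )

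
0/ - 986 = 0/1 = - 0.00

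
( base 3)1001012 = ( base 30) PB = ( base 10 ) 761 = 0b1011111001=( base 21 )1F5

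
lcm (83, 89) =7387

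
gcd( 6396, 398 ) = 2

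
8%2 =0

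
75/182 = 75/182= 0.41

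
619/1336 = 619/1336  =  0.46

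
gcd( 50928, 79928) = 8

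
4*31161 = 124644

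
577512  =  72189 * 8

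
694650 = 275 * 2526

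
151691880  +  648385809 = 800077689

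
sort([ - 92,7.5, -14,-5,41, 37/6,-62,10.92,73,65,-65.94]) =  [-92,  -  65.94,-62, - 14, -5,37/6,7.5, 10.92,41, 65 , 73]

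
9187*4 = 36748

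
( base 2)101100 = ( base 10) 44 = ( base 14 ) 32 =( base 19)26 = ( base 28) 1g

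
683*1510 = 1031330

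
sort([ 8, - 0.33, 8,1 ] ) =[ - 0.33,1,  8 , 8]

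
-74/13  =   - 74/13=-5.69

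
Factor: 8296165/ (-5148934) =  - 2^( - 1)*5^1* 7^( - 1)*367781^( - 1)*1659233^1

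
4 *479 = 1916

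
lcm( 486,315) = 17010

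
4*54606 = 218424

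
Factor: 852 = 2^2*3^1*71^1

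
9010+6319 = 15329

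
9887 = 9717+170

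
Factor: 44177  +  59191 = 103368=   2^3*3^1*59^1*  73^1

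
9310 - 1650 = 7660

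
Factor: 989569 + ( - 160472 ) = 829097^1 = 829097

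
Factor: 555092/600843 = 2^2*3^(-1)*37^(-1)*73^1 * 1901^1*5413^ ( - 1 ) 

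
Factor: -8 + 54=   46 = 2^1 * 23^1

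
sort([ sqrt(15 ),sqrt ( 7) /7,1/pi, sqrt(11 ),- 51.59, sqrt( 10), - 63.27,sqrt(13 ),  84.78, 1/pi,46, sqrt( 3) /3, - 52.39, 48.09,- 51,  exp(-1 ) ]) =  [- 63.27, - 52.39,  -  51.59,-51, 1/pi, 1/pi,  exp( - 1), sqrt( 7 ) /7,  sqrt(3)/3, sqrt( 10),  sqrt(11),  sqrt(13),sqrt(15) , 46, 48.09 , 84.78]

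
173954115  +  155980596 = 329934711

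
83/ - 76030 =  - 83/76030 = -  0.00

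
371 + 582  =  953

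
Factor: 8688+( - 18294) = - 9606 = - 2^1*3^1*1601^1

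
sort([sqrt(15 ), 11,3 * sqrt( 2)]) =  [sqrt ( 15 ),  3 * sqrt(2 ), 11]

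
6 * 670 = 4020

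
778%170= 98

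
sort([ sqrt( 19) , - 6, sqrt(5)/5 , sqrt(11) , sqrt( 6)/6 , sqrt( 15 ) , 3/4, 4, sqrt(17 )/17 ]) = [ -6,  sqrt(17)/17,sqrt(6)/6,sqrt( 5)/5,3/4, sqrt(11),sqrt( 15),4,sqrt(19 )]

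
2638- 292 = 2346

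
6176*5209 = 32170784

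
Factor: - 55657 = -7^1*7951^1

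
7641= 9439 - 1798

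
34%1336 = 34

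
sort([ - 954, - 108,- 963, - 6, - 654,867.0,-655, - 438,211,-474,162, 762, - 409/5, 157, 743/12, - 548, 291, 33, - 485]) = [ - 963,-954,-655, - 654, - 548, - 485,-474,-438, - 108, - 409/5,  -  6, 33, 743/12,157,162 , 211, 291, 762, 867.0 ] 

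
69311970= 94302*735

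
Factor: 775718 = 2^1 * 83^1*4673^1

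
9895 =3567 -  - 6328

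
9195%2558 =1521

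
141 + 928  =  1069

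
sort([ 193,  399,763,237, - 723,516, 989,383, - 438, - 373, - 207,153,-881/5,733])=[ - 723, - 438, - 373, - 207, - 881/5,  153,193, 237,383,399,516,733, 763, 989]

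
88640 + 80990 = 169630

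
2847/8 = 2847/8= 355.88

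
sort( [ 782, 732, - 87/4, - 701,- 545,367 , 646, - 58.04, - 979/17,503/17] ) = [ - 701 , - 545, - 58.04  , - 979/17, - 87/4, 503/17, 367 , 646, 732 , 782] 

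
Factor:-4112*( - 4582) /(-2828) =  - 2^3*7^(-1 ) * 29^1 * 79^1*101^(  -  1) * 257^1 = -4710296/707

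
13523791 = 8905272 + 4618519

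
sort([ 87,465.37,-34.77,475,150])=[ - 34.77,87,150,465.37,475]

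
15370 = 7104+8266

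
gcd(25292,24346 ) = 2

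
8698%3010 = 2678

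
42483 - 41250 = 1233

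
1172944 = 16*73309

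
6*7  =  42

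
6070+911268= 917338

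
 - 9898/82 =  - 4949/41 = - 120.71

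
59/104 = 59/104 = 0.57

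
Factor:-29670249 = - 3^1*7^1*317^1 * 4457^1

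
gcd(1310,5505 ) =5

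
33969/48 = 707 + 11/16 = 707.69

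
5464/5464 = 1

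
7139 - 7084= 55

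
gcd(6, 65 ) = 1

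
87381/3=29127 =29127.00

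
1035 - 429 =606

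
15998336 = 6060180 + 9938156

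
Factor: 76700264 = 2^3*19^1*504607^1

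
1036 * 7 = 7252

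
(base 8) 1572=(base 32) rq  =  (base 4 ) 31322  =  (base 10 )890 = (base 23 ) 1fg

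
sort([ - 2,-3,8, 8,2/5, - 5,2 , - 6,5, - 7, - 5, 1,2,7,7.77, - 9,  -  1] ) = [ - 9, - 7 , - 6, - 5, - 5, - 3, -2, - 1, 2/5, 1,2,  2,5,7, 7.77 , 8,8 ]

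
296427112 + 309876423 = 606303535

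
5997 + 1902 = 7899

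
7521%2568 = 2385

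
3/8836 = 3/8836=0.00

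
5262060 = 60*87701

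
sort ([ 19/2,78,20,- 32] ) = [ - 32, 19/2, 20, 78 ]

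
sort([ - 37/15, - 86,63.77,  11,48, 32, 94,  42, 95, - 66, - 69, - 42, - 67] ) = [ - 86,- 69,-67, - 66, - 42, - 37/15,11, 32,42, 48,63.77,  94,95]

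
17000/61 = 17000/61=   278.69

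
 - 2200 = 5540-7740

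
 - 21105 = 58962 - 80067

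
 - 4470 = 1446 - 5916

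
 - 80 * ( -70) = 5600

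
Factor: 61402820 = 2^2*5^1*67^1*45823^1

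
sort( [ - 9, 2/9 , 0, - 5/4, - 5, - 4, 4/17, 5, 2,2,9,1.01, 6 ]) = [ - 9, - 5, - 4, - 5/4, 0 , 2/9,  4/17,1.01, 2,2,  5,6, 9]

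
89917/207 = 89917/207 = 434.38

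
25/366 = 25/366 = 0.07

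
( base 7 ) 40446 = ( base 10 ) 9834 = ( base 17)2008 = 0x266A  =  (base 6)113310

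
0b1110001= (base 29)3q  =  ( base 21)58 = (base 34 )3b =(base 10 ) 113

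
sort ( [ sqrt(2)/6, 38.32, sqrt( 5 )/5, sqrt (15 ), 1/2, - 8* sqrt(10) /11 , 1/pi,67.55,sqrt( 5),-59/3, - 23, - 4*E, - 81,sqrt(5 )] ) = [ - 81, - 23, - 59/3, - 4*E , - 8 * sqrt( 10) /11,sqrt( 2)/6,1/pi, sqrt(5)/5 , 1/2, sqrt( 5), sqrt( 5), sqrt(15),38.32,67.55]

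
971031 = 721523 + 249508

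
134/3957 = 134/3957 = 0.03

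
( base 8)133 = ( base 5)331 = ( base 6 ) 231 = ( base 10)91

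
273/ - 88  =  -273/88 = -3.10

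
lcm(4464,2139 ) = 102672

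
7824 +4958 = 12782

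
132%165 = 132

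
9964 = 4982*2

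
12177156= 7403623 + 4773533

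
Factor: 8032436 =2^2 * 199^1*10091^1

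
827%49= 43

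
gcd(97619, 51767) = 1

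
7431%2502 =2427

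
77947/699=77947/699 = 111.51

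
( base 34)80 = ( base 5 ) 2042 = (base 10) 272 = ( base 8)420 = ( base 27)a2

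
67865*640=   43433600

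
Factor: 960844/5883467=2^2* 89^1*2699^1*5883467^ ( - 1)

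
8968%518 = 162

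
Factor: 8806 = 2^1*7^1*17^1*37^1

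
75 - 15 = 60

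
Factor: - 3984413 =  - 73^1* 54581^1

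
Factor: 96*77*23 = 2^5 *3^1*7^1*11^1*23^1 = 170016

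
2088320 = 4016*520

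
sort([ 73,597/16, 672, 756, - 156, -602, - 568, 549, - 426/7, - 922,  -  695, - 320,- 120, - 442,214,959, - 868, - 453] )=[ - 922 , - 868, - 695, - 602, - 568, - 453, - 442, - 320, - 156, - 120, - 426/7,597/16, 73,  214,549,  672, 756, 959]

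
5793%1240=833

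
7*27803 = 194621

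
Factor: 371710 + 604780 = 2^1*5^1 * 97649^1 = 976490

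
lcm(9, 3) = 9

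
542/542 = 1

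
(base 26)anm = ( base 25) bk5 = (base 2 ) 1110011010100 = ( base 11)55aa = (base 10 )7380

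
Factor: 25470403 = 7^1*17^1*193^1 * 1109^1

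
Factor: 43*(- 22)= -946  =  - 2^1*11^1*43^1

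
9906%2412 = 258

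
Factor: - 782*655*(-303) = 2^1 * 3^1*5^1*17^1*23^1*101^1 * 131^1   =  155199630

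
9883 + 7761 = 17644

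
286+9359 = 9645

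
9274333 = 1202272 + 8072061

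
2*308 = 616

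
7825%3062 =1701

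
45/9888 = 15/3296 = 0.00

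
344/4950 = 172/2475 = 0.07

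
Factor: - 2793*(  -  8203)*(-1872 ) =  -2^4 * 3^3*7^2*13^2*19^1 * 631^1 = - 42889352688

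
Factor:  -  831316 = -2^2*37^1 * 41^1*137^1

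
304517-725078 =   -  420561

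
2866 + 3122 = 5988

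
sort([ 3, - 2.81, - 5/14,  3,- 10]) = [ - 10, - 2.81,  -  5/14,3, 3 ] 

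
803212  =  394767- - 408445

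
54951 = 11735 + 43216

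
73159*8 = 585272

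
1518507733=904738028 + 613769705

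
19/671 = 19/671 = 0.03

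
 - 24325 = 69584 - 93909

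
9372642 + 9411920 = 18784562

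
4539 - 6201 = - 1662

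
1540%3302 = 1540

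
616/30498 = 308/15249 = 0.02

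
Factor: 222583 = 103^1*2161^1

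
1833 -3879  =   - 2046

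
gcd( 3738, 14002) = 2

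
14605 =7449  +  7156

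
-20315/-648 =31 + 227/648= 31.35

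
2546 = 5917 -3371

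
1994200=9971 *200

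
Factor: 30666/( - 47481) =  - 2^1*7^( - 2)*17^(-1)*269^1 = - 538/833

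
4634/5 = 926 + 4/5 = 926.80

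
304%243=61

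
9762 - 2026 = 7736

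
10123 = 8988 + 1135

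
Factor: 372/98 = 2^1  *  3^1*7^ ( - 2 )*31^1 = 186/49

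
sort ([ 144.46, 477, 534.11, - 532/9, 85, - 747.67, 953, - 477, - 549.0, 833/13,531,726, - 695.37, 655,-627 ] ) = [ - 747.67, - 695.37 , - 627, - 549.0, - 477 ,-532/9,  833/13,85,144.46, 477,531,534.11,655,726,953 ] 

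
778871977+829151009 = 1608022986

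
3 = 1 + 2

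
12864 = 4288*3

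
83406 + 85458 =168864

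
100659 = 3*33553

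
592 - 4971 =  - 4379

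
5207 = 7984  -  2777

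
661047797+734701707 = 1395749504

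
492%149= 45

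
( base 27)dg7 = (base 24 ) h54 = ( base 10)9916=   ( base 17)2055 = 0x26bc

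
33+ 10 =43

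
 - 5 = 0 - 5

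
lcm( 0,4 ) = 0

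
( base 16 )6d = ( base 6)301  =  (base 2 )1101101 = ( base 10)109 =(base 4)1231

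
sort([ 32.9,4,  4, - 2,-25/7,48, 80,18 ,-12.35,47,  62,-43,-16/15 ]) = [ - 43, - 12.35,- 25/7, - 2, - 16/15,4,4,18, 32.9,47,48, 62,80]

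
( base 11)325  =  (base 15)1b0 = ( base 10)390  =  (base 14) 1dc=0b110000110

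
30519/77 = 396 + 27/77 = 396.35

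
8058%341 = 215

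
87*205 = 17835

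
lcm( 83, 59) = 4897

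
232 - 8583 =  - 8351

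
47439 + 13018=60457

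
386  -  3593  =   - 3207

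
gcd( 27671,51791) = 67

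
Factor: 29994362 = 2^1*14997181^1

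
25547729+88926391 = 114474120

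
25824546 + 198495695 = 224320241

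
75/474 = 25/158 = 0.16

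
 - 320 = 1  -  321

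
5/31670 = 1/6334 = 0.00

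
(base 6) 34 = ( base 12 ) 1A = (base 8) 26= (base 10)22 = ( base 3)211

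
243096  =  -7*(- 34728) 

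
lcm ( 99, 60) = 1980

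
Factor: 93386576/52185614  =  2^3*13^(-1) *37^( - 1)*3191^(-1 )*  343333^1=2746664/1534871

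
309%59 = 14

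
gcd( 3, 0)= 3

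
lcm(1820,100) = 9100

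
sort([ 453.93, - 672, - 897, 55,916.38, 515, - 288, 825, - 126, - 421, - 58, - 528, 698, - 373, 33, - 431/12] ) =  [  -  897, - 672,- 528 , - 421, - 373,- 288, - 126,-58, - 431/12, 33 , 55,453.93, 515, 698 , 825, 916.38 ]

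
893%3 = 2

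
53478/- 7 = - 53478/7 = - 7639.71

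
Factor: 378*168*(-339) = -21527856= - 2^4*3^5*7^2*113^1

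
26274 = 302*87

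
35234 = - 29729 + 64963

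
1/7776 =1/7776 = 0.00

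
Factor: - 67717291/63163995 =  - 3^( - 1)*5^ ( - 1)*  29^1 * 37^(-1 ) * 113809^( - 1 ) * 2335079^1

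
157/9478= 157/9478 = 0.02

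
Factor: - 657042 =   -  2^1*3^1*109507^1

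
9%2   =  1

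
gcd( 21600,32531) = 1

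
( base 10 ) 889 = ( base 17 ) 315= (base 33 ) qv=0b1101111001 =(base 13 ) 535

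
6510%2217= 2076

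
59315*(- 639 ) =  - 37902285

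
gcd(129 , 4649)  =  1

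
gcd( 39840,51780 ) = 60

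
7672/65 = 7672/65  =  118.03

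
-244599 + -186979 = - 431578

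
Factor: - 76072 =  - 2^3*37^1*257^1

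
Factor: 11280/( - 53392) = - 15/71 = - 3^1 * 5^1 * 71^( - 1 ) 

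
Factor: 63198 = 2^1*3^2*3511^1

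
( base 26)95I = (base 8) 14130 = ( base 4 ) 1201120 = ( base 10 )6232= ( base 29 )7BQ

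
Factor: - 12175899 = - 3^1*4058633^1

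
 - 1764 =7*( - 252 )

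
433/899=433/899 = 0.48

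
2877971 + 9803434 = 12681405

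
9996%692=308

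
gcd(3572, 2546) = 38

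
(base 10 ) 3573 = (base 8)6765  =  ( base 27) 4O9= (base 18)b09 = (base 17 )c63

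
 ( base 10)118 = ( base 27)4a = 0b1110110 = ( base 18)6a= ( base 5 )433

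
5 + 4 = 9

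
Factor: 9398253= 3^1 * 3132751^1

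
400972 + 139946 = 540918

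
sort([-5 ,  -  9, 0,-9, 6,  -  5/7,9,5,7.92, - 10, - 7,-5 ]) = [ - 10 ,-9,  -  9,-7, - 5 ,-5, - 5/7, 0,5,6, 7.92 , 9] 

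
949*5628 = 5340972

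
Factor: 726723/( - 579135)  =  - 242241/193045 =- 3^1*5^(  -  1)*  38609^ ( - 1 )*80747^1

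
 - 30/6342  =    -  1 + 1052/1057 = - 0.00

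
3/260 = 3/260 = 0.01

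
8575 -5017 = 3558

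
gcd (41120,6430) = 10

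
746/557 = 1+189/557  =  1.34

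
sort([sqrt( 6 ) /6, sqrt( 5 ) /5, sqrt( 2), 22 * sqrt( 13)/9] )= [sqrt (6)/6 , sqrt( 5)/5,sqrt(2 ),22 * sqrt( 13 )/9]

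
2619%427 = 57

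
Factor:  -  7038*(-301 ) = 2^1*3^2*7^1*17^1 *23^1*43^1= 2118438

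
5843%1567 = 1142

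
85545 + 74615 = 160160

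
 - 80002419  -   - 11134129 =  - 68868290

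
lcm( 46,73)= 3358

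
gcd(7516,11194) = 2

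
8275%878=373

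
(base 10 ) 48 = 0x30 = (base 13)39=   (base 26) 1M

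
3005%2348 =657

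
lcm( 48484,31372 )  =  533324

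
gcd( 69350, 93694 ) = 2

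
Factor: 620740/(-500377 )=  - 820/661 = -  2^2 * 5^1*41^1*661^( - 1 ) 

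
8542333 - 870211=7672122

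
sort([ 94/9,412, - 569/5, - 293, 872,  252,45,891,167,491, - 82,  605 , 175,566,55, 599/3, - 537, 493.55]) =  [ - 537, - 293, - 569/5, - 82, 94/9,45,55,  167,175,599/3,252, 412,491, 493.55,566, 605 , 872 , 891 ] 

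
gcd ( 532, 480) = 4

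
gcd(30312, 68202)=7578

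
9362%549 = 29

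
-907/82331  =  - 907/82331 = - 0.01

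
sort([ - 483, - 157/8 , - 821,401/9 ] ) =[ - 821, - 483, - 157/8, 401/9] 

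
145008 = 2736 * 53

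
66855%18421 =11592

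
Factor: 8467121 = 13^1*53^1*12289^1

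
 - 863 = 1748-2611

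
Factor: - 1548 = - 2^2*3^2 * 43^1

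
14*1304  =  18256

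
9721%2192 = 953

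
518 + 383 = 901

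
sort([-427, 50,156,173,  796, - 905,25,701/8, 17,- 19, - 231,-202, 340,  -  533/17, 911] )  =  [-905, - 427, - 231, - 202,-533/17,-19, 17,  25, 50,701/8,  156, 173, 340, 796,911] 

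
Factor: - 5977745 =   -  5^1*1195549^1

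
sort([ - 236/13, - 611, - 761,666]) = [ - 761,- 611, - 236/13,666 ]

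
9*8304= 74736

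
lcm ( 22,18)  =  198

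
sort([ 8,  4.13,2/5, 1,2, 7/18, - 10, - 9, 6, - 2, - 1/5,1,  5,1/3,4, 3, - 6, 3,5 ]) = [ - 10, - 9, - 6,  -  2,- 1/5, 1/3,7/18,2/5,1,1, 2, 3,  3, 4,4.13,5,5,6, 8]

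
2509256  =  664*3779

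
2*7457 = 14914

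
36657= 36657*1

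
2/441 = 2/441 = 0.00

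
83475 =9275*9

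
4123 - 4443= - 320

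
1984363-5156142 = -3171779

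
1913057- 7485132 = -5572075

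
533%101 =28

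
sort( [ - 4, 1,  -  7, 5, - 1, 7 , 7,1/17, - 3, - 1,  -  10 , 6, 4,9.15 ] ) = [ - 10 , - 7,  -  4, - 3,-1, - 1,1/17,1, 4,5, 6, 7,7, 9.15 ] 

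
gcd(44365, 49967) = 1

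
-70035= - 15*4669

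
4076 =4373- 297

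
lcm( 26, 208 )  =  208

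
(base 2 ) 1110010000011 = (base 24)CG3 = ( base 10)7299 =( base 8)16203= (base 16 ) 1C83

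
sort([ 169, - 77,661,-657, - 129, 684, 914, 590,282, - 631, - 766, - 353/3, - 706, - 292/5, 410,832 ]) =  [ - 766, -706,-657, - 631, - 129, - 353/3, - 77 , - 292/5,  169,  282,410,  590 , 661, 684,  832, 914 ] 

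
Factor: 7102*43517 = 2^1*53^1*67^1 *43517^1 = 309057734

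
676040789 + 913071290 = 1589112079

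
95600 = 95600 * 1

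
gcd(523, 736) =1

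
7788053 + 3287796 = 11075849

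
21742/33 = 21742/33 = 658.85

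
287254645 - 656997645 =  - 369743000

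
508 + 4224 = 4732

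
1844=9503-7659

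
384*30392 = 11670528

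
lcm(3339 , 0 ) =0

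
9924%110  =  24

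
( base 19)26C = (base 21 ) 1j8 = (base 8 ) 1520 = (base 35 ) O8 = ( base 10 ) 848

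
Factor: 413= 7^1*59^1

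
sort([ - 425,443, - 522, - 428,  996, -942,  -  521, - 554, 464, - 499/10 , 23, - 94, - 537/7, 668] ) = [-942, - 554, - 522, - 521 , - 428,-425, - 94,-537/7, - 499/10,  23,443,  464,668,996]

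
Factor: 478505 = 5^1*95701^1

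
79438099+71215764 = 150653863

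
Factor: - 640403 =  - 157^1*4079^1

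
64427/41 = 1571+16/41 = 1571.39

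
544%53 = 14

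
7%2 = 1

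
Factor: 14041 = 19^1*739^1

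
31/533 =31/533 = 0.06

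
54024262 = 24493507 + 29530755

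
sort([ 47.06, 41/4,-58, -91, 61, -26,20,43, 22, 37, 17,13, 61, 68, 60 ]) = [ - 91, - 58, - 26, 41/4, 13 , 17, 20, 22,37, 43,47.06,  60, 61, 61,68]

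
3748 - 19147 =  - 15399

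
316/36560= 79/9140 = 0.01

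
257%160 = 97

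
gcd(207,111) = 3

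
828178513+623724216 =1451902729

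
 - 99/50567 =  - 1+4588/4597 = - 0.00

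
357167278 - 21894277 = 335273001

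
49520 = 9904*5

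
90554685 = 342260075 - 251705390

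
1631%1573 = 58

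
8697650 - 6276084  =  2421566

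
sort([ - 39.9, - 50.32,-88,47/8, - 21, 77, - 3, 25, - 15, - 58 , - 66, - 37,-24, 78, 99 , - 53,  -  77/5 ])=[ - 88, - 66, - 58,  -  53,-50.32, - 39.9, - 37, - 24, - 21, - 77/5, - 15,-3, 47/8, 25, 77, 78, 99]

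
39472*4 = 157888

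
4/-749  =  -4/749 = -  0.01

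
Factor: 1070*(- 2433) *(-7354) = 19144741740 = 2^2*3^1*5^1  *107^1*811^1 * 3677^1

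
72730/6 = 12121+ 2/3 = 12121.67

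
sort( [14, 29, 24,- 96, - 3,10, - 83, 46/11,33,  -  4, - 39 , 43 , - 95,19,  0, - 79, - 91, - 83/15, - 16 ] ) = [- 96,  -  95, - 91, - 83,-79,  -  39,  -  16, - 83/15, - 4, - 3,0,46/11, 10,14,19,24 , 29,  33,43] 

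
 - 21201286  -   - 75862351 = 54661065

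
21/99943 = 21/99943 = 0.00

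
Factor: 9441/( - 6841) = -3^2* 1049^1*6841^( - 1) 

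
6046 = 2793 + 3253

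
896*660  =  591360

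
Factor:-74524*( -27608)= 2057458592 = 2^5* 7^1*17^1*29^1*31^1*601^1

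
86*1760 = 151360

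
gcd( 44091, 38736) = 9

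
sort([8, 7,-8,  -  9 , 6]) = [ - 9, - 8,6,7,8] 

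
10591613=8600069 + 1991544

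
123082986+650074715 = 773157701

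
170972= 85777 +85195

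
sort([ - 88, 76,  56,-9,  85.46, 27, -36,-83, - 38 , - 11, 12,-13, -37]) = [ - 88, - 83, - 38 , - 37, - 36,-13, - 11,-9,12,27,56, 76,85.46]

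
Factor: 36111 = 3^1*12037^1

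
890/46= 19 + 8/23 = 19.35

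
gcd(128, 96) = 32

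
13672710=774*17665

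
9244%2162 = 596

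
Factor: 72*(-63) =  - 4536 = - 2^3*3^4*7^1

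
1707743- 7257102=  - 5549359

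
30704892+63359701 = 94064593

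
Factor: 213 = 3^1*71^1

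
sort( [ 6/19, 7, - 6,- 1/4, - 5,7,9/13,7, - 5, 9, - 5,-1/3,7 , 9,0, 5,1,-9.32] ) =[ - 9.32,-6, - 5 , - 5,  -  5, - 1/3,  -  1/4,0,6/19,9/13,1,5,7, 7, 7,7 , 9, 9] 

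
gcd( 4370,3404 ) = 46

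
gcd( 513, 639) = 9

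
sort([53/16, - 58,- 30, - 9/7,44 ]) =[-58,-30,  -  9/7,53/16 , 44]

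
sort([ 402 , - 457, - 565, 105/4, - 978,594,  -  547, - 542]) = [-978,  -  565, - 547, - 542,  -  457, 105/4, 402, 594]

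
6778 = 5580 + 1198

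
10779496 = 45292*238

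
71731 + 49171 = 120902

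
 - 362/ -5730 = 181/2865 = 0.06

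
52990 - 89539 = - 36549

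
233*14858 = 3461914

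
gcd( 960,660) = 60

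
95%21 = 11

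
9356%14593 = 9356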